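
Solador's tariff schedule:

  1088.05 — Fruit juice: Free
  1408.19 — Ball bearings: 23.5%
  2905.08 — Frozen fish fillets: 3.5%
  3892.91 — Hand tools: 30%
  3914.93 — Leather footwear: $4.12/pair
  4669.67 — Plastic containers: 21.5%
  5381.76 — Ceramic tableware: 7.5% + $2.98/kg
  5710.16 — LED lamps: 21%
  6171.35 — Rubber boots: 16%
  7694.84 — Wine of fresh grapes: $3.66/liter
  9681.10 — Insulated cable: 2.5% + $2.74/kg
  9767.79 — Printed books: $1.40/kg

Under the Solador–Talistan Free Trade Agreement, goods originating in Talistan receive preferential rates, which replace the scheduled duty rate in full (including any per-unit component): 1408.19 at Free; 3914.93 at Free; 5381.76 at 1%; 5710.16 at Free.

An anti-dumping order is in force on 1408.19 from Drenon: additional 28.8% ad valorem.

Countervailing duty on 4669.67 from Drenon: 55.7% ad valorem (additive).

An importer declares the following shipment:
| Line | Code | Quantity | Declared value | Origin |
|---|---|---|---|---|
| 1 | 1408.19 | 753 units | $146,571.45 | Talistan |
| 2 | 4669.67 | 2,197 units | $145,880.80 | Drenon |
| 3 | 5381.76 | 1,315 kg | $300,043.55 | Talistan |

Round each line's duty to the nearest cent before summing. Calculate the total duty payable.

Line 1 (1408.19, Talistan, 753 units, $146,571.45):
Base rate for 1408.19 is 23.5%.
Origin Talistan qualifies under the Solador–Talistan agreement and 1408.19 is covered: preferential rate Free applies instead.
The additional-duty order on 1408.19 targets Drenon, not Talistan; it does not apply.
Duty = $146,571.45 × 0% = $0.00.
Line 2 (4669.67, Drenon, 2,197 units, $145,880.80):
Base rate for 4669.67 is 21.5%.
Additional duty on 4669.67 from Drenon: +55.7%. Applied ad valorem rate: 21.5% + 55.7% = 77.2%.
Duty = $145,880.80 × 77.2% = $112,619.98.
Line 3 (5381.76, Talistan, 1,315 kg, $300,043.55):
Base rate for 5381.76 is 7.5% + $2.98/kg.
Origin Talistan qualifies under the Solador–Talistan agreement and 5381.76 is covered: preferential rate 1% applies instead.
Duty = $300,043.55 × 1% = $3,000.44.
Total = $0.00 + $112,619.98 + $3,000.44 = $115,620.42.

$115,620.42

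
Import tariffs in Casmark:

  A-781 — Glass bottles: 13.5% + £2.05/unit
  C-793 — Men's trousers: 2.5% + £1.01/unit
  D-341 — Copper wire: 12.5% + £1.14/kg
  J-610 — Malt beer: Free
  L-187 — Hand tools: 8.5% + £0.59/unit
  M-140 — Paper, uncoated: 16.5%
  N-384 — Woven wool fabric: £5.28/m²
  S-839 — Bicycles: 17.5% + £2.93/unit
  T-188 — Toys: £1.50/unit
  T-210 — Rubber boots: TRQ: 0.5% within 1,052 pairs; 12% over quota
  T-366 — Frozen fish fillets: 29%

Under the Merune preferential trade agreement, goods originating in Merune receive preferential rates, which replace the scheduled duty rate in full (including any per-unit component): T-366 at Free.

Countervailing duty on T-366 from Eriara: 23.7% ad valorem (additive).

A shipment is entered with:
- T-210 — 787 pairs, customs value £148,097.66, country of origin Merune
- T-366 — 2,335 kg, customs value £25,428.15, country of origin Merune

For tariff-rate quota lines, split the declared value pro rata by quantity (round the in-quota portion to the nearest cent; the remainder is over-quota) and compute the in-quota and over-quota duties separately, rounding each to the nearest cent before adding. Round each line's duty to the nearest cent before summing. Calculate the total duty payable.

Line 1 (T-210, Merune, 787 pairs, £148,097.66):
Code T-210 is under a tariff-rate quota (threshold 1,052 pairs). Quantity 787 pairs is within the quota, so the in-quota rate 0.5% applies to the full value.
Duty = £148,097.66 × 0.5% = £740.49.
Line 2 (T-366, Merune, 2,335 kg, £25,428.15):
Base rate for T-366 is 29%.
Origin Merune qualifies under the Casmark–Merune agreement and T-366 is covered: preferential rate Free applies instead.
The additional-duty order on T-366 targets Eriara, not Merune; it does not apply.
Duty = £25,428.15 × 0% = £0.00.
Total = £740.49 + £0.00 = £740.49.

£740.49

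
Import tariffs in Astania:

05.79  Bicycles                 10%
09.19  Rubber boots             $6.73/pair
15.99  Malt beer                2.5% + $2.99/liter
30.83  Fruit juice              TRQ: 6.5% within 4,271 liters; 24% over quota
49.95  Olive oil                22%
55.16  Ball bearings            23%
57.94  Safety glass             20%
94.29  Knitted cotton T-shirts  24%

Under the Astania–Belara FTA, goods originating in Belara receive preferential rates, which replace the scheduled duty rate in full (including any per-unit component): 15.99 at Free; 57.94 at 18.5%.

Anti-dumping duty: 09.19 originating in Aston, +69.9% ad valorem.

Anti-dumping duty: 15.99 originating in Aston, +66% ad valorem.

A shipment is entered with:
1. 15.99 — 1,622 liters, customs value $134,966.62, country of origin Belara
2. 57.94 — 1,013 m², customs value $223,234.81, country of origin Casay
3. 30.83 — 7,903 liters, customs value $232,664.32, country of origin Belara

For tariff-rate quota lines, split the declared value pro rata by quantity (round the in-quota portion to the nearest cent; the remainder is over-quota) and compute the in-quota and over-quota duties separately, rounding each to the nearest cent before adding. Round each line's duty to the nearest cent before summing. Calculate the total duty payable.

Line 1 (15.99, Belara, 1,622 liters, $134,966.62):
Base rate for 15.99 is 2.5% + $2.99/liter.
Origin Belara qualifies under the Astania–Belara agreement and 15.99 is covered: preferential rate Free applies instead.
The additional-duty order on 15.99 targets Aston, not Belara; it does not apply.
Duty = $134,966.62 × 0% = $0.00.
Line 2 (57.94, Casay, 1,013 m², $223,234.81):
Base rate for 57.94 is 20%.
57.94 has an FTA preferential rate, but origin Casay is not Belara; base rate stands.
Duty = $223,234.81 × 20% = $44,646.96.
Line 3 (30.83, Belara, 7,903 liters, $232,664.32):
Code 30.83 is under a tariff-rate quota (threshold 4,271 liters). In-quota: 4,271 liters at 6.5%; over-quota: 3,632 liters at 24%.
Pro-rata value split: in-quota = $232,664.32 × 4,271/7,903 = $125,738.24; over-quota = $232,664.32 − $125,738.24 = $106,926.08.
In-quota duty = $125,738.24 × 6.5% = $8,172.99. Over-quota duty = $106,926.08 × 24% = $25,662.26.
Line duty = $8,172.99 + $25,662.26 = $33,835.25.
Total = $0.00 + $44,646.96 + $33,835.25 = $78,482.21.

$78,482.21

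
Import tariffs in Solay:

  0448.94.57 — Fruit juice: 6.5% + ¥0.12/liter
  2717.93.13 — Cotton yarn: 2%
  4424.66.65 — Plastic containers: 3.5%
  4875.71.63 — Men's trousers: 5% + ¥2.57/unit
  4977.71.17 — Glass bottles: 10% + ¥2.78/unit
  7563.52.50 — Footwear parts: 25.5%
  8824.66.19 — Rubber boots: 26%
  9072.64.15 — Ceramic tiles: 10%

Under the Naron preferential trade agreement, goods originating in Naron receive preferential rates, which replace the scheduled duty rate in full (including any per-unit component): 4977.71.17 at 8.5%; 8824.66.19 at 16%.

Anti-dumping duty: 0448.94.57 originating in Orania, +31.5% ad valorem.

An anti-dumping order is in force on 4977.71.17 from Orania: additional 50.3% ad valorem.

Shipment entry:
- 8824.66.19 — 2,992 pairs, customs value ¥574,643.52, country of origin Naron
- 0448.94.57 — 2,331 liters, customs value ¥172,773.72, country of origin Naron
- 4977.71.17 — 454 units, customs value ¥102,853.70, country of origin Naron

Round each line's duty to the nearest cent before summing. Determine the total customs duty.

¥112,195.53

Line 1 (8824.66.19, Naron, 2,992 pairs, ¥574,643.52):
Base rate for 8824.66.19 is 26%.
Origin Naron qualifies under the Solay–Naron agreement and 8824.66.19 is covered: preferential rate 16% applies instead.
Duty = ¥574,643.52 × 16% = ¥91,942.96.
Line 2 (0448.94.57, Naron, 2,331 liters, ¥172,773.72):
Base rate for 0448.94.57 is 6.5% + ¥0.12/liter.
Origin Naron is the FTA partner but 0448.94.57 is not on the preference list; base rate stands.
The additional-duty order on 0448.94.57 targets Orania, not Naron; it does not apply.
Duty = ¥172,773.72 × 6.5% + 2,331 × ¥0.12 = ¥11,510.01.
Line 3 (4977.71.17, Naron, 454 units, ¥102,853.70):
Base rate for 4977.71.17 is 10% + ¥2.78/unit.
Origin Naron qualifies under the Solay–Naron agreement and 4977.71.17 is covered: preferential rate 8.5% applies instead.
The additional-duty order on 4977.71.17 targets Orania, not Naron; it does not apply.
Duty = ¥102,853.70 × 8.5% = ¥8,742.56.
Total = ¥91,942.96 + ¥11,510.01 + ¥8,742.56 = ¥112,195.53.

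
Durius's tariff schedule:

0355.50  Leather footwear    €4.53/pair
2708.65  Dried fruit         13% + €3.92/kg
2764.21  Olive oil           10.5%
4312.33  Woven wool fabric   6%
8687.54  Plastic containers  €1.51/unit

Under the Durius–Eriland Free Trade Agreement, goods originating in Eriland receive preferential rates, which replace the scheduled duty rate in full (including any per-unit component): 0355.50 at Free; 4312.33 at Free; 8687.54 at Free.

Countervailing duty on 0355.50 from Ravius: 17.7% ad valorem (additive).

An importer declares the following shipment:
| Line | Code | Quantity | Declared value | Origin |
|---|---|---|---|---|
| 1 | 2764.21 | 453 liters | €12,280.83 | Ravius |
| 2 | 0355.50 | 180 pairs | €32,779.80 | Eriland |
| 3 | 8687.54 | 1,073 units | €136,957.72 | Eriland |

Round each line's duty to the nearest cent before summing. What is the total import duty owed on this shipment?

Line 1 (2764.21, Ravius, 453 liters, €12,280.83):
Base rate for 2764.21 is 10.5%.
Duty = €12,280.83 × 10.5% = €1,289.49.
Line 2 (0355.50, Eriland, 180 pairs, €32,779.80):
Base rate for 0355.50 is €4.53/pair.
Origin Eriland qualifies under the Durius–Eriland agreement and 0355.50 is covered: preferential rate Free applies instead.
The additional-duty order on 0355.50 targets Ravius, not Eriland; it does not apply.
Duty = €32,779.80 × 0% = €0.00.
Line 3 (8687.54, Eriland, 1,073 units, €136,957.72):
Base rate for 8687.54 is €1.51/unit.
Origin Eriland qualifies under the Durius–Eriland agreement and 8687.54 is covered: preferential rate Free applies instead.
Duty = €136,957.72 × 0% = €0.00.
Total = €1,289.49 + €0.00 + €0.00 = €1,289.49.

€1,289.49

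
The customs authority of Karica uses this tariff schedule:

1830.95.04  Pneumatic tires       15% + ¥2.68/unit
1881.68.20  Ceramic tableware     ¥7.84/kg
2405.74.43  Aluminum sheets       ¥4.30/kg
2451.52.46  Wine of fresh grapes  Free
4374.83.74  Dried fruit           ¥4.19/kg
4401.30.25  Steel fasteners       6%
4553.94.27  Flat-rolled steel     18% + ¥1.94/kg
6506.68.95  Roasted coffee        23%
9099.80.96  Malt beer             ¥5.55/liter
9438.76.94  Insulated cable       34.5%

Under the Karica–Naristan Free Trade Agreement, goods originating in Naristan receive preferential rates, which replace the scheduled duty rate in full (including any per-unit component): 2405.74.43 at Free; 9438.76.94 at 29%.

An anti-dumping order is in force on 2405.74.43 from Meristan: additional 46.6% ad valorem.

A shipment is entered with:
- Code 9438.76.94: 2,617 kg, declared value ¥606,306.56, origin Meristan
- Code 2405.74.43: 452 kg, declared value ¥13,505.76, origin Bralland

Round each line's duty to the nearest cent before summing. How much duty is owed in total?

¥211,119.36

Line 1 (9438.76.94, Meristan, 2,617 kg, ¥606,306.56):
Base rate for 9438.76.94 is 34.5%.
9438.76.94 has an FTA preferential rate, but origin Meristan is not Naristan; base rate stands.
Duty = ¥606,306.56 × 34.5% = ¥209,175.76.
Line 2 (2405.74.43, Bralland, 452 kg, ¥13,505.76):
Base rate for 2405.74.43 is ¥4.30/kg.
2405.74.43 has an FTA preferential rate, but origin Bralland is not Naristan; base rate stands.
The additional-duty order on 2405.74.43 targets Meristan, not Bralland; it does not apply.
Duty = 452 × ¥4.30 = ¥1,943.60.
Total = ¥209,175.76 + ¥1,943.60 = ¥211,119.36.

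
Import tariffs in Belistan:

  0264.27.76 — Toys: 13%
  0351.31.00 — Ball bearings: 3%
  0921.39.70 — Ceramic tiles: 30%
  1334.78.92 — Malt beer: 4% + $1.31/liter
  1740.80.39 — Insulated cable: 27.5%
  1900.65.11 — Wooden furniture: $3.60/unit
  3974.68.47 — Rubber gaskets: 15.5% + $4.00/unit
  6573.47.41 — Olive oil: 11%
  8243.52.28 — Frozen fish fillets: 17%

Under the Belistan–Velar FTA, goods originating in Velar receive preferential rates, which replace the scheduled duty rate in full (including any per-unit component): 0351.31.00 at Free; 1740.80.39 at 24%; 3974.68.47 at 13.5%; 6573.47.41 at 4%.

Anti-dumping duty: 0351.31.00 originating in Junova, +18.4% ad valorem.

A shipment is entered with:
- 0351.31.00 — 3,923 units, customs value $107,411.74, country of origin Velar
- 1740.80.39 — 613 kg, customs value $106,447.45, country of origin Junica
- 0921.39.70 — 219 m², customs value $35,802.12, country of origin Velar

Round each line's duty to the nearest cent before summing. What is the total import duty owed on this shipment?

$40,013.69

Line 1 (0351.31.00, Velar, 3,923 units, $107,411.74):
Base rate for 0351.31.00 is 3%.
Origin Velar qualifies under the Belistan–Velar agreement and 0351.31.00 is covered: preferential rate Free applies instead.
The additional-duty order on 0351.31.00 targets Junova, not Velar; it does not apply.
Duty = $107,411.74 × 0% = $0.00.
Line 2 (1740.80.39, Junica, 613 kg, $106,447.45):
Base rate for 1740.80.39 is 27.5%.
1740.80.39 has an FTA preferential rate, but origin Junica is not Velar; base rate stands.
Duty = $106,447.45 × 27.5% = $29,273.05.
Line 3 (0921.39.70, Velar, 219 m², $35,802.12):
Base rate for 0921.39.70 is 30%.
Origin Velar is the FTA partner but 0921.39.70 is not on the preference list; base rate stands.
Duty = $35,802.12 × 30% = $10,740.64.
Total = $0.00 + $29,273.05 + $10,740.64 = $40,013.69.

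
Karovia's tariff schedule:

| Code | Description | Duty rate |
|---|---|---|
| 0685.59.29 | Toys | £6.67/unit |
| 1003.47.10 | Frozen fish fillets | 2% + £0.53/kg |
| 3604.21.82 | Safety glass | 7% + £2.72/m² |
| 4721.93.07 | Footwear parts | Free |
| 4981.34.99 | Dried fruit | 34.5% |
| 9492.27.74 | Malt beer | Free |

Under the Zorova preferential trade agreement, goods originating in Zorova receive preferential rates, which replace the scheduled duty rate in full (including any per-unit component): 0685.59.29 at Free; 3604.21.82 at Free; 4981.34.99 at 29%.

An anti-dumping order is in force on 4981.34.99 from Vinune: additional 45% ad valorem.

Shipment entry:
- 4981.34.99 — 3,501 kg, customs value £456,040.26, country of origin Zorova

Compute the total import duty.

Line 1 (4981.34.99, Zorova, 3,501 kg, £456,040.26):
Base rate for 4981.34.99 is 34.5%.
Origin Zorova qualifies under the Karovia–Zorova agreement and 4981.34.99 is covered: preferential rate 29% applies instead.
The additional-duty order on 4981.34.99 targets Vinune, not Zorova; it does not apply.
Duty = £456,040.26 × 29% = £132,251.68.

£132,251.68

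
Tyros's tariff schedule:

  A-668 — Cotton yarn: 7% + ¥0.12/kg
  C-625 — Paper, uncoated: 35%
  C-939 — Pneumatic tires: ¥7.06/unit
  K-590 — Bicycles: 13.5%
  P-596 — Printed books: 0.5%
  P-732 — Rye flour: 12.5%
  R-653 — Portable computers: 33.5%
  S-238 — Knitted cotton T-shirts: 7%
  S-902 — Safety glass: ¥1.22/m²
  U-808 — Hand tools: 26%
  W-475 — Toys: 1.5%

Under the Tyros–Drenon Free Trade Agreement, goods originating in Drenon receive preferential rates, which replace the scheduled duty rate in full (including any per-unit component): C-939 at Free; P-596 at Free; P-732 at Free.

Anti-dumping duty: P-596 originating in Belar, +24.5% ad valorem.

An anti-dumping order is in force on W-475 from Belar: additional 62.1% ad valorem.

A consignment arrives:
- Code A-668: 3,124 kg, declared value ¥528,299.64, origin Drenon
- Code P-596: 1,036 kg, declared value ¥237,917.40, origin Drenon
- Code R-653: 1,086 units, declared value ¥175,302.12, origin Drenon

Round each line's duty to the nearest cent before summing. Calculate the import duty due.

¥96,082.06

Line 1 (A-668, Drenon, 3,124 kg, ¥528,299.64):
Base rate for A-668 is 7% + ¥0.12/kg.
Origin Drenon is the FTA partner but A-668 is not on the preference list; base rate stands.
Duty = ¥528,299.64 × 7% + 3,124 × ¥0.12 = ¥37,355.85.
Line 2 (P-596, Drenon, 1,036 kg, ¥237,917.40):
Base rate for P-596 is 0.5%.
Origin Drenon qualifies under the Tyros–Drenon agreement and P-596 is covered: preferential rate Free applies instead.
The additional-duty order on P-596 targets Belar, not Drenon; it does not apply.
Duty = ¥237,917.40 × 0% = ¥0.00.
Line 3 (R-653, Drenon, 1,086 units, ¥175,302.12):
Base rate for R-653 is 33.5%.
Origin Drenon is the FTA partner but R-653 is not on the preference list; base rate stands.
Duty = ¥175,302.12 × 33.5% = ¥58,726.21.
Total = ¥37,355.85 + ¥0.00 + ¥58,726.21 = ¥96,082.06.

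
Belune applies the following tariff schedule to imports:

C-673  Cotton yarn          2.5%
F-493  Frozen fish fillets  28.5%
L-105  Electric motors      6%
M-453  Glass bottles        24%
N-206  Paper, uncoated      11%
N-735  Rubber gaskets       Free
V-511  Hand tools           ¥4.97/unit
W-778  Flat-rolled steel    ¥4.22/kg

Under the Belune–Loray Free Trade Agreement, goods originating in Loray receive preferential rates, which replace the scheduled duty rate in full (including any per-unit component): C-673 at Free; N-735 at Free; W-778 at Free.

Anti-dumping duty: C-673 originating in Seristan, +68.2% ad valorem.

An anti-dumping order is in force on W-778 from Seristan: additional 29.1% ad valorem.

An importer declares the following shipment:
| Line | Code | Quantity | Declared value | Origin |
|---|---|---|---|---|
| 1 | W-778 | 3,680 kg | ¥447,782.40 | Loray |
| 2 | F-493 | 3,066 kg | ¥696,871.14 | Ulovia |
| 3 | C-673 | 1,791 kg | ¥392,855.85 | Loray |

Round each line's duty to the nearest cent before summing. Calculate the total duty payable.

Line 1 (W-778, Loray, 3,680 kg, ¥447,782.40):
Base rate for W-778 is ¥4.22/kg.
Origin Loray qualifies under the Belune–Loray agreement and W-778 is covered: preferential rate Free applies instead.
The additional-duty order on W-778 targets Seristan, not Loray; it does not apply.
Duty = ¥447,782.40 × 0% = ¥0.00.
Line 2 (F-493, Ulovia, 3,066 kg, ¥696,871.14):
Base rate for F-493 is 28.5%.
Duty = ¥696,871.14 × 28.5% = ¥198,608.27.
Line 3 (C-673, Loray, 1,791 kg, ¥392,855.85):
Base rate for C-673 is 2.5%.
Origin Loray qualifies under the Belune–Loray agreement and C-673 is covered: preferential rate Free applies instead.
The additional-duty order on C-673 targets Seristan, not Loray; it does not apply.
Duty = ¥392,855.85 × 0% = ¥0.00.
Total = ¥0.00 + ¥198,608.27 + ¥0.00 = ¥198,608.27.

¥198,608.27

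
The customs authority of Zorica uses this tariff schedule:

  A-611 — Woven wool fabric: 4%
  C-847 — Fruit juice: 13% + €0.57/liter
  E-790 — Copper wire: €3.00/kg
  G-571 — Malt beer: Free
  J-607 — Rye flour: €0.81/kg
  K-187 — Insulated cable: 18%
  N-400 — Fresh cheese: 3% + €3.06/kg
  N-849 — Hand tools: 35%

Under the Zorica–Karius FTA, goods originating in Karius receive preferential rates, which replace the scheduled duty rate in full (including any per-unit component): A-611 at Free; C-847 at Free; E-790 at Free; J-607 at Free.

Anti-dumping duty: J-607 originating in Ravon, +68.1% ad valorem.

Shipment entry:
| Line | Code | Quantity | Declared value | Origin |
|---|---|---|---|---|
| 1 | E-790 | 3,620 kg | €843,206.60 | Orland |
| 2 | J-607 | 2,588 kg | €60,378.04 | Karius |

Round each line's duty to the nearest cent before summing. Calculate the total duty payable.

€10,860.00

Line 1 (E-790, Orland, 3,620 kg, €843,206.60):
Base rate for E-790 is €3.00/kg.
E-790 has an FTA preferential rate, but origin Orland is not Karius; base rate stands.
Duty = 3,620 × €3.00 = €10,860.00.
Line 2 (J-607, Karius, 2,588 kg, €60,378.04):
Base rate for J-607 is €0.81/kg.
Origin Karius qualifies under the Zorica–Karius agreement and J-607 is covered: preferential rate Free applies instead.
The additional-duty order on J-607 targets Ravon, not Karius; it does not apply.
Duty = €60,378.04 × 0% = €0.00.
Total = €10,860.00 + €0.00 = €10,860.00.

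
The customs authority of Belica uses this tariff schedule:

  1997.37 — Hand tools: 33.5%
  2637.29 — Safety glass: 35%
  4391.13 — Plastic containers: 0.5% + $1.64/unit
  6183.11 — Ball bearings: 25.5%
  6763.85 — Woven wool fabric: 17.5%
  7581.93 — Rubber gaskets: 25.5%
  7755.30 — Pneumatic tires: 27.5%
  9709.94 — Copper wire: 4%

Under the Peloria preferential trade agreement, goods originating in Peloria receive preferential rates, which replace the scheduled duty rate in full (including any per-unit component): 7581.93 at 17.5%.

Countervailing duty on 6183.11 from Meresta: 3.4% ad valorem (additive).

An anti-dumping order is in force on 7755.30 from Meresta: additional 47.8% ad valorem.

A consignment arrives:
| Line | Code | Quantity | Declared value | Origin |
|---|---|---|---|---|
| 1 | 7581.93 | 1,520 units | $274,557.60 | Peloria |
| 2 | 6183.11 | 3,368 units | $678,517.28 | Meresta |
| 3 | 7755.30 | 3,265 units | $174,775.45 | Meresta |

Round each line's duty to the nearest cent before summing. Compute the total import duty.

Line 1 (7581.93, Peloria, 1,520 units, $274,557.60):
Base rate for 7581.93 is 25.5%.
Origin Peloria qualifies under the Belica–Peloria agreement and 7581.93 is covered: preferential rate 17.5% applies instead.
Duty = $274,557.60 × 17.5% = $48,047.58.
Line 2 (6183.11, Meresta, 3,368 units, $678,517.28):
Base rate for 6183.11 is 25.5%.
Additional duty on 6183.11 from Meresta: +3.4%. Applied ad valorem rate: 25.5% + 3.4% = 28.9%.
Duty = $678,517.28 × 28.9% = $196,091.49.
Line 3 (7755.30, Meresta, 3,265 units, $174,775.45):
Base rate for 7755.30 is 27.5%.
Additional duty on 7755.30 from Meresta: +47.8%. Applied ad valorem rate: 27.5% + 47.8% = 75.3%.
Duty = $174,775.45 × 75.3% = $131,605.91.
Total = $48,047.58 + $196,091.49 + $131,605.91 = $375,744.98.

$375,744.98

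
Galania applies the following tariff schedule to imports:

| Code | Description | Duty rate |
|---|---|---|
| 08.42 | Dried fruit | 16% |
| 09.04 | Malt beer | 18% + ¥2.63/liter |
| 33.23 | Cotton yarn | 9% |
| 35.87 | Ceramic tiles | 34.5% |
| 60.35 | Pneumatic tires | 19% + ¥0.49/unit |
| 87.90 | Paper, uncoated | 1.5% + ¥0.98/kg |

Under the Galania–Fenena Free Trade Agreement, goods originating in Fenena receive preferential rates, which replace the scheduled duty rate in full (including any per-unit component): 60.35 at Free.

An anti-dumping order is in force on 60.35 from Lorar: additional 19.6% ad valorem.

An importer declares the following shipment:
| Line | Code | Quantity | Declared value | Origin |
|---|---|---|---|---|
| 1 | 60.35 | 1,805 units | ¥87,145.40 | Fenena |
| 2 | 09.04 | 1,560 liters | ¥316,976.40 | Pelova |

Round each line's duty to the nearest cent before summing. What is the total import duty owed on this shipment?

¥61,158.55

Line 1 (60.35, Fenena, 1,805 units, ¥87,145.40):
Base rate for 60.35 is 19% + ¥0.49/unit.
Origin Fenena qualifies under the Galania–Fenena agreement and 60.35 is covered: preferential rate Free applies instead.
The additional-duty order on 60.35 targets Lorar, not Fenena; it does not apply.
Duty = ¥87,145.40 × 0% = ¥0.00.
Line 2 (09.04, Pelova, 1,560 liters, ¥316,976.40):
Base rate for 09.04 is 18% + ¥2.63/liter.
Duty = ¥316,976.40 × 18% + 1,560 × ¥2.63 = ¥61,158.55.
Total = ¥0.00 + ¥61,158.55 = ¥61,158.55.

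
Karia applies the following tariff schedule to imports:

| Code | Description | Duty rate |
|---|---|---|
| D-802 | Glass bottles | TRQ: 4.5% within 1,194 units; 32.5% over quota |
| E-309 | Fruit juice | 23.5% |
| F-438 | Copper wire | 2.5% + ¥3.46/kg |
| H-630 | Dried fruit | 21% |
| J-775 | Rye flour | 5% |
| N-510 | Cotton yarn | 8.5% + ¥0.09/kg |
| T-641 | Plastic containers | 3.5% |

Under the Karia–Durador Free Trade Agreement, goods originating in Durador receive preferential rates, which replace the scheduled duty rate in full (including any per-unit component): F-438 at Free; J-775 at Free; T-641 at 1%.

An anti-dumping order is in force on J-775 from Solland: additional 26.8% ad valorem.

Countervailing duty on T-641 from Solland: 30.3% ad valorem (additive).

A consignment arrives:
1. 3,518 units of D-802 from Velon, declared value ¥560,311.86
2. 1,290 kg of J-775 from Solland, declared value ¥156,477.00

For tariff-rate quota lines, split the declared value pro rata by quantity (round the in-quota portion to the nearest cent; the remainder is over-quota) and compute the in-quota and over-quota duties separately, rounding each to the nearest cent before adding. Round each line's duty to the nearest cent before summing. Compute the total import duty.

Line 1 (D-802, Velon, 3,518 units, ¥560,311.86):
Code D-802 is under a tariff-rate quota (threshold 1,194 units). In-quota: 1,194 units at 4.5%; over-quota: 2,324 units at 32.5%.
Pro-rata value split: in-quota = ¥560,311.86 × 1,194/3,518 = ¥190,168.38; over-quota = ¥560,311.86 − ¥190,168.38 = ¥370,143.48.
In-quota duty = ¥190,168.38 × 4.5% = ¥8,557.58. Over-quota duty = ¥370,143.48 × 32.5% = ¥120,296.63.
Line duty = ¥8,557.58 + ¥120,296.63 = ¥128,854.21.
Line 2 (J-775, Solland, 1,290 kg, ¥156,477.00):
Base rate for J-775 is 5%.
J-775 has an FTA preferential rate, but origin Solland is not Durador; base rate stands.
Additional duty on J-775 from Solland: +26.8%. Applied ad valorem rate: 5% + 26.8% = 31.8%.
Duty = ¥156,477.00 × 31.8% = ¥49,759.69.
Total = ¥128,854.21 + ¥49,759.69 = ¥178,613.90.

¥178,613.90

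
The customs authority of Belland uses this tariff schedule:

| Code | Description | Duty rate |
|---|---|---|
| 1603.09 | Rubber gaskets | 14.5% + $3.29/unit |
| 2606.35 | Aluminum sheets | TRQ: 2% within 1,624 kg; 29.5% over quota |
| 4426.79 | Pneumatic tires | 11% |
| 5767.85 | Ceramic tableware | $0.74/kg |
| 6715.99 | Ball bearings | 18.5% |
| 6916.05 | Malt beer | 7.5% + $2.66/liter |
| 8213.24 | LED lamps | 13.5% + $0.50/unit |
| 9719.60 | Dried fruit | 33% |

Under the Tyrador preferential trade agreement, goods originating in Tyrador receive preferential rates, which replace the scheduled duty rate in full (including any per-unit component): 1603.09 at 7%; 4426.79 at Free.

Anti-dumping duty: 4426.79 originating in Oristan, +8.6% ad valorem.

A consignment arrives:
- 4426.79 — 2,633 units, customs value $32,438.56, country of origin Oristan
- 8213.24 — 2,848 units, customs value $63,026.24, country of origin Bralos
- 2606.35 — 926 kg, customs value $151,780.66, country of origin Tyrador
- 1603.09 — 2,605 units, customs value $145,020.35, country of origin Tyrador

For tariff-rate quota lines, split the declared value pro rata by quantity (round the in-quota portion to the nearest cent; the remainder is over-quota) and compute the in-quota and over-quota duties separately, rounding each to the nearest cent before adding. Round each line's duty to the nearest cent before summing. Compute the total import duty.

$29,477.53

Line 1 (4426.79, Oristan, 2,633 units, $32,438.56):
Base rate for 4426.79 is 11%.
4426.79 has an FTA preferential rate, but origin Oristan is not Tyrador; base rate stands.
Additional duty on 4426.79 from Oristan: +8.6%. Applied ad valorem rate: 11% + 8.6% = 19.6%.
Duty = $32,438.56 × 19.6% = $6,357.96.
Line 2 (8213.24, Bralos, 2,848 units, $63,026.24):
Base rate for 8213.24 is 13.5% + $0.50/unit.
Duty = $63,026.24 × 13.5% + 2,848 × $0.50 = $9,932.54.
Line 3 (2606.35, Tyrador, 926 kg, $151,780.66):
Code 2606.35 is under a tariff-rate quota (threshold 1,624 kg). Quantity 926 kg is within the quota, so the in-quota rate 2% applies to the full value.
Duty = $151,780.66 × 2% = $3,035.61.
Line 4 (1603.09, Tyrador, 2,605 units, $145,020.35):
Base rate for 1603.09 is 14.5% + $3.29/unit.
Origin Tyrador qualifies under the Belland–Tyrador agreement and 1603.09 is covered: preferential rate 7% applies instead.
Duty = $145,020.35 × 7% = $10,151.42.
Total = $6,357.96 + $9,932.54 + $3,035.61 + $10,151.42 = $29,477.53.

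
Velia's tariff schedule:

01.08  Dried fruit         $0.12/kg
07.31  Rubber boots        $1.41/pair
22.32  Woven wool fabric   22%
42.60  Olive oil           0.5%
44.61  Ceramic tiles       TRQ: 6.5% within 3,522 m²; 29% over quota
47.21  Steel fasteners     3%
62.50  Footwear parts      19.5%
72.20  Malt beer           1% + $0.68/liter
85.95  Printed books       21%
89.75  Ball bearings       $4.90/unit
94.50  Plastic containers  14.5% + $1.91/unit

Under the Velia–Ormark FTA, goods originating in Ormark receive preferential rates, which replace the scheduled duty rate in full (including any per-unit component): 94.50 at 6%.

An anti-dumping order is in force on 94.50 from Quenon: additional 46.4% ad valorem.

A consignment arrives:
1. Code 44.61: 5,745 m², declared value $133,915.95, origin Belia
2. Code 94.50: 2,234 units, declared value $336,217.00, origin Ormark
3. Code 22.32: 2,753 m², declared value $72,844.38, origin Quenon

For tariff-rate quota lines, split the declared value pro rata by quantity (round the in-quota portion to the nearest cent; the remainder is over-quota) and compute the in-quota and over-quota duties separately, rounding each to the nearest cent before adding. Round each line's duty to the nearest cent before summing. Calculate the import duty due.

Line 1 (44.61, Belia, 5,745 m², $133,915.95):
Code 44.61 is under a tariff-rate quota (threshold 3,522 m²). In-quota: 3,522 m² at 6.5%; over-quota: 2,223 m² at 29%.
Pro-rata value split: in-quota = $133,915.95 × 3,522/5,745 = $82,097.82; over-quota = $133,915.95 − $82,097.82 = $51,818.13.
In-quota duty = $82,097.82 × 6.5% = $5,336.36. Over-quota duty = $51,818.13 × 29% = $15,027.26.
Line duty = $5,336.36 + $15,027.26 = $20,363.62.
Line 2 (94.50, Ormark, 2,234 units, $336,217.00):
Base rate for 94.50 is 14.5% + $1.91/unit.
Origin Ormark qualifies under the Velia–Ormark agreement and 94.50 is covered: preferential rate 6% applies instead.
The additional-duty order on 94.50 targets Quenon, not Ormark; it does not apply.
Duty = $336,217.00 × 6% = $20,173.02.
Line 3 (22.32, Quenon, 2,753 m², $72,844.38):
Base rate for 22.32 is 22%.
Duty = $72,844.38 × 22% = $16,025.76.
Total = $20,363.62 + $20,173.02 + $16,025.76 = $56,562.40.

$56,562.40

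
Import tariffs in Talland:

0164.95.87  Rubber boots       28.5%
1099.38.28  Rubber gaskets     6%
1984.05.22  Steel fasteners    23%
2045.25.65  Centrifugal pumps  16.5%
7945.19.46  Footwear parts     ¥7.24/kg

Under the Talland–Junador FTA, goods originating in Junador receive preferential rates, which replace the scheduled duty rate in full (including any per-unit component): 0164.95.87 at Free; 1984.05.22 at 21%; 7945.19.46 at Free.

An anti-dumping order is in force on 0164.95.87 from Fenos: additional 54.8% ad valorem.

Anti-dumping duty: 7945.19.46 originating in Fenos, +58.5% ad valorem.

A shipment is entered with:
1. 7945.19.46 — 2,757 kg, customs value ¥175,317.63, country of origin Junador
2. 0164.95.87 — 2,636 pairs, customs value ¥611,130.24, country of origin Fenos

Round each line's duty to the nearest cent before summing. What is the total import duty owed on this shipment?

¥509,071.49

Line 1 (7945.19.46, Junador, 2,757 kg, ¥175,317.63):
Base rate for 7945.19.46 is ¥7.24/kg.
Origin Junador qualifies under the Talland–Junador agreement and 7945.19.46 is covered: preferential rate Free applies instead.
The additional-duty order on 7945.19.46 targets Fenos, not Junador; it does not apply.
Duty = ¥175,317.63 × 0% = ¥0.00.
Line 2 (0164.95.87, Fenos, 2,636 pairs, ¥611,130.24):
Base rate for 0164.95.87 is 28.5%.
0164.95.87 has an FTA preferential rate, but origin Fenos is not Junador; base rate stands.
Additional duty on 0164.95.87 from Fenos: +54.8%. Applied ad valorem rate: 28.5% + 54.8% = 83.3%.
Duty = ¥611,130.24 × 83.3% = ¥509,071.49.
Total = ¥0.00 + ¥509,071.49 = ¥509,071.49.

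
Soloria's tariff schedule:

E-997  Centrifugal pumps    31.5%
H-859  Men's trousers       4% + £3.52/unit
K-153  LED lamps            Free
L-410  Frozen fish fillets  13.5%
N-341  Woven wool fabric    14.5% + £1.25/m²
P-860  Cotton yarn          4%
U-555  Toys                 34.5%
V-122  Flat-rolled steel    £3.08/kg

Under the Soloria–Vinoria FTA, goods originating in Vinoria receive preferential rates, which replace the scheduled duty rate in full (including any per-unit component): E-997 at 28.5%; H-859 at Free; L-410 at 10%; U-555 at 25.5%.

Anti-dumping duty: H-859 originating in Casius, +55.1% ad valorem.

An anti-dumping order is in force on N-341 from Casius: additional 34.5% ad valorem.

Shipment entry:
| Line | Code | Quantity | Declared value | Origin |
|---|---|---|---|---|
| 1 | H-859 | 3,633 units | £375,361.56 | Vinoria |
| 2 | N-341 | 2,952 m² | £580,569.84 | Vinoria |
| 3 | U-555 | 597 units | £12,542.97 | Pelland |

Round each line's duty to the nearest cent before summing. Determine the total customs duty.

£92,199.95

Line 1 (H-859, Vinoria, 3,633 units, £375,361.56):
Base rate for H-859 is 4% + £3.52/unit.
Origin Vinoria qualifies under the Soloria–Vinoria agreement and H-859 is covered: preferential rate Free applies instead.
The additional-duty order on H-859 targets Casius, not Vinoria; it does not apply.
Duty = £375,361.56 × 0% = £0.00.
Line 2 (N-341, Vinoria, 2,952 m², £580,569.84):
Base rate for N-341 is 14.5% + £1.25/m².
Origin Vinoria is the FTA partner but N-341 is not on the preference list; base rate stands.
The additional-duty order on N-341 targets Casius, not Vinoria; it does not apply.
Duty = £580,569.84 × 14.5% + 2,952 × £1.25 = £87,872.63.
Line 3 (U-555, Pelland, 597 units, £12,542.97):
Base rate for U-555 is 34.5%.
U-555 has an FTA preferential rate, but origin Pelland is not Vinoria; base rate stands.
Duty = £12,542.97 × 34.5% = £4,327.32.
Total = £0.00 + £87,872.63 + £4,327.32 = £92,199.95.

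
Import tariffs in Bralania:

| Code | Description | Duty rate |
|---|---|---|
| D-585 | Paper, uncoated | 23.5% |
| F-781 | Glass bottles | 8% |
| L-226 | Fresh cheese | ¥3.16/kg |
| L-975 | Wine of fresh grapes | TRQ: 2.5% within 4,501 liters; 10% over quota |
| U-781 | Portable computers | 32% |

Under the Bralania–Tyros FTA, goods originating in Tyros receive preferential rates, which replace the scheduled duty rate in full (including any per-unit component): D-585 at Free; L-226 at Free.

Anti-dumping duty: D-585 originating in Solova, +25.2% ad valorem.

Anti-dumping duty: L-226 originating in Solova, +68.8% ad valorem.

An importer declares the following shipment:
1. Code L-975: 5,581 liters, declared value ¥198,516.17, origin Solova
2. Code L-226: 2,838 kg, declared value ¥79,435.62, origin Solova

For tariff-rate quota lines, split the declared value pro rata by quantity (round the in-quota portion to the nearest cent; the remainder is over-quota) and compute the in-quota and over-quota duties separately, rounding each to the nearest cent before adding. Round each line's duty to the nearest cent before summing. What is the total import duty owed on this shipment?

Line 1 (L-975, Solova, 5,581 liters, ¥198,516.17):
Code L-975 is under a tariff-rate quota (threshold 4,501 liters). In-quota: 4,501 liters at 2.5%; over-quota: 1,080 liters at 10%.
Pro-rata value split: in-quota = ¥198,516.17 × 4,501/5,581 = ¥160,100.57; over-quota = ¥198,516.17 − ¥160,100.57 = ¥38,415.60.
In-quota duty = ¥160,100.57 × 2.5% = ¥4,002.51. Over-quota duty = ¥38,415.60 × 10% = ¥3,841.56.
Line duty = ¥4,002.51 + ¥3,841.56 = ¥7,844.07.
Line 2 (L-226, Solova, 2,838 kg, ¥79,435.62):
Base rate for L-226 is ¥3.16/kg.
L-226 has an FTA preferential rate, but origin Solova is not Tyros; base rate stands.
Additional duty on L-226 from Solova: +68.8% ad valorem. Applied ad valorem rate = 68.8%.
Duty = ¥79,435.62 × 68.8% + 2,838 × ¥3.16 = ¥63,619.79.
Total = ¥7,844.07 + ¥63,619.79 = ¥71,463.86.

¥71,463.86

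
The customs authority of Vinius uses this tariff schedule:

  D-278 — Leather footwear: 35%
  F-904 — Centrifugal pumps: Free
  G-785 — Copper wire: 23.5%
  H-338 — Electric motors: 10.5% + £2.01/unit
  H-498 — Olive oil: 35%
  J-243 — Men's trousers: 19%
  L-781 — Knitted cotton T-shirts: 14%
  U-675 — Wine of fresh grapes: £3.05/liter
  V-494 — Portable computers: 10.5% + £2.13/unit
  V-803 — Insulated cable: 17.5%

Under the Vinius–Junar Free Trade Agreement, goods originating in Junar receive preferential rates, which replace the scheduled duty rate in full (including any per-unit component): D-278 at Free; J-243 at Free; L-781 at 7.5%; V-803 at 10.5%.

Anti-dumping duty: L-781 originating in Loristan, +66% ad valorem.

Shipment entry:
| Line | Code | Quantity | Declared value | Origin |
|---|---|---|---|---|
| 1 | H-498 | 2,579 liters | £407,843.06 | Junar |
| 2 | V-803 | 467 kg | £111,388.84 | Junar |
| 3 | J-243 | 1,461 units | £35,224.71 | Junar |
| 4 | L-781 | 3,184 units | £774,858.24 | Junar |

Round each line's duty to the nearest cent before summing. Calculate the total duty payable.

Line 1 (H-498, Junar, 2,579 liters, £407,843.06):
Base rate for H-498 is 35%.
Origin Junar is the FTA partner but H-498 is not on the preference list; base rate stands.
Duty = £407,843.06 × 35% = £142,745.07.
Line 2 (V-803, Junar, 467 kg, £111,388.84):
Base rate for V-803 is 17.5%.
Origin Junar qualifies under the Vinius–Junar agreement and V-803 is covered: preferential rate 10.5% applies instead.
Duty = £111,388.84 × 10.5% = £11,695.83.
Line 3 (J-243, Junar, 1,461 units, £35,224.71):
Base rate for J-243 is 19%.
Origin Junar qualifies under the Vinius–Junar agreement and J-243 is covered: preferential rate Free applies instead.
Duty = £35,224.71 × 0% = £0.00.
Line 4 (L-781, Junar, 3,184 units, £774,858.24):
Base rate for L-781 is 14%.
Origin Junar qualifies under the Vinius–Junar agreement and L-781 is covered: preferential rate 7.5% applies instead.
The additional-duty order on L-781 targets Loristan, not Junar; it does not apply.
Duty = £774,858.24 × 7.5% = £58,114.37.
Total = £142,745.07 + £11,695.83 + £0.00 + £58,114.37 = £212,555.27.

£212,555.27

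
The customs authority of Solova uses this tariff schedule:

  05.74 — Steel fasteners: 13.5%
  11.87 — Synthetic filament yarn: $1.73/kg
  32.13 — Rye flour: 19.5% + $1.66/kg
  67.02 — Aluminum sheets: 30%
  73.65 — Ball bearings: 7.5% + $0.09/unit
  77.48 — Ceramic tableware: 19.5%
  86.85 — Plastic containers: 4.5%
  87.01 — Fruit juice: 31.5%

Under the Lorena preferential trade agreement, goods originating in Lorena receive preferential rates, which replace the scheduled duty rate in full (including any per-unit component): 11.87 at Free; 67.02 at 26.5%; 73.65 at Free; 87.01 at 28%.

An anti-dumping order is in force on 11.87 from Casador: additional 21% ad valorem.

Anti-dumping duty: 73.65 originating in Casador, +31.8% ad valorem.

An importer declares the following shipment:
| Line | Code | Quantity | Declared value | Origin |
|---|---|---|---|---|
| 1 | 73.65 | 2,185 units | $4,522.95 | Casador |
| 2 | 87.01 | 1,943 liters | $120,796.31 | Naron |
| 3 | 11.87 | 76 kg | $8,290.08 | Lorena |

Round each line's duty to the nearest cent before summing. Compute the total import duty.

$40,025.01

Line 1 (73.65, Casador, 2,185 units, $4,522.95):
Base rate for 73.65 is 7.5% + $0.09/unit.
73.65 has an FTA preferential rate, but origin Casador is not Lorena; base rate stands.
Additional duty on 73.65 from Casador: +31.8%. Applied ad valorem rate: 7.5% + 31.8% = 39.3%.
Duty = $4,522.95 × 39.3% + 2,185 × $0.09 = $1,974.17.
Line 2 (87.01, Naron, 1,943 liters, $120,796.31):
Base rate for 87.01 is 31.5%.
87.01 has an FTA preferential rate, but origin Naron is not Lorena; base rate stands.
Duty = $120,796.31 × 31.5% = $38,050.84.
Line 3 (11.87, Lorena, 76 kg, $8,290.08):
Base rate for 11.87 is $1.73/kg.
Origin Lorena qualifies under the Solova–Lorena agreement and 11.87 is covered: preferential rate Free applies instead.
The additional-duty order on 11.87 targets Casador, not Lorena; it does not apply.
Duty = $8,290.08 × 0% = $0.00.
Total = $1,974.17 + $38,050.84 + $0.00 = $40,025.01.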